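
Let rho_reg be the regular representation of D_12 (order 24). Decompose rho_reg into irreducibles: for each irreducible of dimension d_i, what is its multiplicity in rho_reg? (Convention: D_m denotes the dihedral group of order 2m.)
Each irreducible V_i of dimension d_i appears with multiplicity d_i, i.e. rho_reg = (direct sum over all irreducibles V_i) d_i V_i. The irreducible dimensions for D_12 are 1, 1, 1, 1, 2, 2, 2, 2, 2: 4 irreducibles of dimension 1, each with multiplicity 1; 5 irreducibles of dimension 2, each with multiplicity 2. Total dimension 4*1*1 + 5*2*2 = 24 = |G|.

Explanation: General theorem: in the regular representation of a finite group G, each irreducible appears with multiplicity equal to its dimension. Check: dim(rho_reg) = sum d_i^2 = 1 + 1 + 1 + 1 + 4 + 4 + 4 + 4 + 4 = 24 = |G|.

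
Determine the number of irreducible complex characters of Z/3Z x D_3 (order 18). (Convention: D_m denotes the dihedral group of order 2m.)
9

Proof sketch: The number of irreducible complex representations of a finite group equals its number of conjugacy classes. For a direct product, #classes(G x H) = #classes(G) * #classes(H). Z/3Z has 3 classes (abelian), D_3 has 3 classes, so 3 * 3 = 9, so Z/3Z x D_3 (order 18) has exactly 9 irreducible complex representations.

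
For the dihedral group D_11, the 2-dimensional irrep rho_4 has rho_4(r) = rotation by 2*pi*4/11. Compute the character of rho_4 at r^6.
chi_{rho_4}(r^6) = 2*cos(2*pi*4*6/11) = 2*cos(48*pi/11)

Solution. rho_4(r^6) is rotation by angle 2*pi*4*6/11, whose trace is 2*cos(2*pi*4*6/11) = 2*cos(48*pi/11).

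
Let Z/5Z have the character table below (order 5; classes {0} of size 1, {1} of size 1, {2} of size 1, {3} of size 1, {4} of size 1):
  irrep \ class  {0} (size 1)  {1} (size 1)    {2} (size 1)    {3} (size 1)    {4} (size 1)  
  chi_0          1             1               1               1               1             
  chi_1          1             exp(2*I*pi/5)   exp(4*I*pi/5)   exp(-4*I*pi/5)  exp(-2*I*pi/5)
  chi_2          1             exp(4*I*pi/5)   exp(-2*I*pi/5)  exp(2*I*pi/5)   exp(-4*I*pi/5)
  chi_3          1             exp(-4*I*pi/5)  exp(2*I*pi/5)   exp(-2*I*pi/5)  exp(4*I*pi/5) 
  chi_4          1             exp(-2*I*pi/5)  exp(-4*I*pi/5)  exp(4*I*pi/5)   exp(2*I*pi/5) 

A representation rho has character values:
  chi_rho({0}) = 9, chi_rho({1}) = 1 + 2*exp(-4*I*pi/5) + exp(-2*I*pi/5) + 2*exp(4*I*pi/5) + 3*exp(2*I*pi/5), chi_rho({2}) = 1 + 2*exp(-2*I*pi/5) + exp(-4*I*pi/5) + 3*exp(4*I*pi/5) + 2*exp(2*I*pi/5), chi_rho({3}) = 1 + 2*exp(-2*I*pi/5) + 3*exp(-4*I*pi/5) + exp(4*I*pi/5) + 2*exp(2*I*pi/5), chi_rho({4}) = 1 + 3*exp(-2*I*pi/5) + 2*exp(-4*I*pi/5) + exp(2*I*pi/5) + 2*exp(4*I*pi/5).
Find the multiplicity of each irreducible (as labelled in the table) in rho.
Multiplicities: chi_0: 1, chi_1: 3, chi_2: 2, chi_3: 2, chi_4: 1.

Derivation: Use <chi_rho, chi> = (1/|G|) sum_C |C| * chi_rho(C) * conj(chi(C)) with |G| = 5 for each irreducible chi in the table:
  <chi_rho, chi_0> = (1/5)[1*(9)*conj(1) + 1*(1 + 2*exp(-4*I*pi/5) + exp(-2*I*pi/5) + 2*exp(4*I*pi/5) + 3*exp(2*I*pi/5))*conj(1) + 1*(1 + 2*exp(-2*I*pi/5) + exp(-4*I*pi/5) + 3*exp(4*I*pi/5) + 2*exp(2*I*pi/5))*conj(1) + 1*(1 + 2*exp(-2*I*pi/5) + 3*exp(-4*I*pi/5) + exp(4*I*pi/5) + 2*exp(2*I*pi/5))*conj(1) + 1*(1 + 3*exp(-2*I*pi/5) + 2*exp(-4*I*pi/5) + exp(2*I*pi/5) + 2*exp(4*I*pi/5))*conj(1)]
      = (1/5)[(9) + (1 + 2*exp(-4*I*pi/5) + exp(-2*I*pi/5) + 2*exp(4*I*pi/5) + 3*exp(2*I*pi/5)) + (1 + 2*exp(-2*I*pi/5) + exp(-4*I*pi/5) + 3*exp(4*I*pi/5) + 2*exp(2*I*pi/5)) + (1 + 2*exp(-2*I*pi/5) + 3*exp(-4*I*pi/5) + exp(4*I*pi/5) + 2*exp(2*I*pi/5)) + (1 + 3*exp(-2*I*pi/5) + 2*exp(-4*I*pi/5) + exp(2*I*pi/5) + 2*exp(4*I*pi/5))] = 5/5 = 1
  <chi_rho, chi_1> = (1/5)[1*(9)*conj(1) + 1*(1 + 2*exp(-4*I*pi/5) + exp(-2*I*pi/5) + 2*exp(4*I*pi/5) + 3*exp(2*I*pi/5))*conj(exp(2*I*pi/5)) + 1*(1 + 2*exp(-2*I*pi/5) + exp(-4*I*pi/5) + 3*exp(4*I*pi/5) + 2*exp(2*I*pi/5))*conj(exp(4*I*pi/5)) + 1*(1 + 2*exp(-2*I*pi/5) + 3*exp(-4*I*pi/5) + exp(4*I*pi/5) + 2*exp(2*I*pi/5))*conj(exp(-4*I*pi/5)) + 1*(1 + 3*exp(-2*I*pi/5) + 2*exp(-4*I*pi/5) + exp(2*I*pi/5) + 2*exp(4*I*pi/5))*conj(exp(-2*I*pi/5))]
      = (1/5)[(9) + (3 + exp(-2*I*pi/5) + exp(-4*I*pi/5) + 2*exp(4*I*pi/5) + 2*exp(2*I*pi/5)) + (3 + 2*exp(-2*I*pi/5) + exp(-4*I*pi/5) + exp(2*I*pi/5) + 2*exp(4*I*pi/5)) + (3 + 2*exp(-4*I*pi/5) + exp(-2*I*pi/5) + exp(4*I*pi/5) + 2*exp(2*I*pi/5)) + (3 + 2*exp(-2*I*pi/5) + 2*exp(-4*I*pi/5) + exp(4*I*pi/5) + exp(2*I*pi/5))] = 15/5 = 3
  <chi_rho, chi_2> = (1/5)[1*(9)*conj(1) + 1*(1 + 2*exp(-4*I*pi/5) + exp(-2*I*pi/5) + 2*exp(4*I*pi/5) + 3*exp(2*I*pi/5))*conj(exp(4*I*pi/5)) + 1*(1 + 2*exp(-2*I*pi/5) + exp(-4*I*pi/5) + 3*exp(4*I*pi/5) + 2*exp(2*I*pi/5))*conj(exp(-2*I*pi/5)) + 1*(1 + 2*exp(-2*I*pi/5) + 3*exp(-4*I*pi/5) + exp(4*I*pi/5) + 2*exp(2*I*pi/5))*conj(exp(2*I*pi/5)) + 1*(1 + 3*exp(-2*I*pi/5) + 2*exp(-4*I*pi/5) + exp(2*I*pi/5) + 2*exp(4*I*pi/5))*conj(exp(-4*I*pi/5))]
      = (1/5)[(9) + (2 + 3*exp(-2*I*pi/5) + exp(-4*I*pi/5) + exp(4*I*pi/5) + 2*exp(2*I*pi/5)) + (2 + 3*exp(-4*I*pi/5) + exp(-2*I*pi/5) + exp(2*I*pi/5) + 2*exp(4*I*pi/5)) + (2 + 2*exp(-4*I*pi/5) + exp(-2*I*pi/5) + exp(2*I*pi/5) + 3*exp(4*I*pi/5)) + (2 + 2*exp(-2*I*pi/5) + exp(-4*I*pi/5) + exp(4*I*pi/5) + 3*exp(2*I*pi/5))] = 10/5 = 2
  <chi_rho, chi_3> = (1/5)[1*(9)*conj(1) + 1*(1 + 2*exp(-4*I*pi/5) + exp(-2*I*pi/5) + 2*exp(4*I*pi/5) + 3*exp(2*I*pi/5))*conj(exp(-4*I*pi/5)) + 1*(1 + 2*exp(-2*I*pi/5) + exp(-4*I*pi/5) + 3*exp(4*I*pi/5) + 2*exp(2*I*pi/5))*conj(exp(2*I*pi/5)) + 1*(1 + 2*exp(-2*I*pi/5) + 3*exp(-4*I*pi/5) + exp(4*I*pi/5) + 2*exp(2*I*pi/5))*conj(exp(-2*I*pi/5)) + 1*(1 + 3*exp(-2*I*pi/5) + 2*exp(-4*I*pi/5) + exp(2*I*pi/5) + 2*exp(4*I*pi/5))*conj(exp(4*I*pi/5))]
      = (1/5)[(9) + (2 + 2*exp(-2*I*pi/5) + 3*exp(-4*I*pi/5) + exp(4*I*pi/5) + exp(2*I*pi/5)) + (2 + 2*exp(-4*I*pi/5) + exp(-2*I*pi/5) + exp(4*I*pi/5) + 3*exp(2*I*pi/5)) + (2 + 3*exp(-2*I*pi/5) + exp(-4*I*pi/5) + exp(2*I*pi/5) + 2*exp(4*I*pi/5)) + (2 + exp(-2*I*pi/5) + exp(-4*I*pi/5) + 3*exp(4*I*pi/5) + 2*exp(2*I*pi/5))] = 10/5 = 2
  <chi_rho, chi_4> = (1/5)[1*(9)*conj(1) + 1*(1 + 2*exp(-4*I*pi/5) + exp(-2*I*pi/5) + 2*exp(4*I*pi/5) + 3*exp(2*I*pi/5))*conj(exp(-2*I*pi/5)) + 1*(1 + 2*exp(-2*I*pi/5) + exp(-4*I*pi/5) + 3*exp(4*I*pi/5) + 2*exp(2*I*pi/5))*conj(exp(-4*I*pi/5)) + 1*(1 + 2*exp(-2*I*pi/5) + 3*exp(-4*I*pi/5) + exp(4*I*pi/5) + 2*exp(2*I*pi/5))*conj(exp(4*I*pi/5)) + 1*(1 + 3*exp(-2*I*pi/5) + 2*exp(-4*I*pi/5) + exp(2*I*pi/5) + 2*exp(4*I*pi/5))*conj(exp(2*I*pi/5))]
      = (1/5)[(9) + (1 + 2*exp(-2*I*pi/5) + 2*exp(-4*I*pi/5) + exp(2*I*pi/5) + 3*exp(4*I*pi/5)) + (1 + 3*exp(-2*I*pi/5) + 2*exp(-4*I*pi/5) + exp(4*I*pi/5) + 2*exp(2*I*pi/5)) + (1 + 2*exp(-2*I*pi/5) + exp(-4*I*pi/5) + 2*exp(4*I*pi/5) + 3*exp(2*I*pi/5)) + (1 + 3*exp(-4*I*pi/5) + exp(-2*I*pi/5) + 2*exp(4*I*pi/5) + 2*exp(2*I*pi/5))] = 5/5 = 1
(Exp terms are combined using exp(i*s)*conj(exp(i*t)) = exp(i*(s-t)), and sums of them are collapsed using the identity that for every m > 1 the m distinct m-th roots of unity sum to 0, e.g. 1 + exp(2*I*pi/3) + exp(-2*I*pi/3) = 0.)
Dimension check: dim(rho) = sum (mult * dim) = 1*1 + 3*1 + 2*1 + 2*1 + 1*1 = 9 = chi_rho(e) = 9.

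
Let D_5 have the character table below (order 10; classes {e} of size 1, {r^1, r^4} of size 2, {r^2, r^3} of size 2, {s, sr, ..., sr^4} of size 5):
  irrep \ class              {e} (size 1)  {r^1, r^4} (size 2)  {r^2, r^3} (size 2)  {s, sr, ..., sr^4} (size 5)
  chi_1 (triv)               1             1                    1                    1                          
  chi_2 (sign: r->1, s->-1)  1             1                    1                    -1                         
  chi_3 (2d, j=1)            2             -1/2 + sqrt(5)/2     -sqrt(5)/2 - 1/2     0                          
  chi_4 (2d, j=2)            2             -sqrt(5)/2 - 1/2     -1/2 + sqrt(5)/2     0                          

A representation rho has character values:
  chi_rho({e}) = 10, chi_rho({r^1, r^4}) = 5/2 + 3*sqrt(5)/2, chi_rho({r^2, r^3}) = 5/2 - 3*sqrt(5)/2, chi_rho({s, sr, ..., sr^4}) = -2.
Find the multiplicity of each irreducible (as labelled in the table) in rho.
Multiplicities: chi_1: 1, chi_2: 3, chi_3: 3, chi_4: 0.

Working: Use <chi_rho, chi> = (1/|G|) sum_C |C| * chi_rho(C) * conj(chi(C)) with |G| = 10 for each irreducible chi in the table:
  <chi_rho, chi_1> = (1/10)[1*(10)*conj(1) + 2*(5/2 + 3*sqrt(5)/2)*conj(1) + 2*(5/2 - 3*sqrt(5)/2)*conj(1) + 5*(-2)*conj(1)]
      = (1/10)[(10) + (5 + 3*sqrt(5)) + (5 - 3*sqrt(5)) + (-10)] = 10/10 = 1
  <chi_rho, chi_2> = (1/10)[1*(10)*conj(1) + 2*(5/2 + 3*sqrt(5)/2)*conj(1) + 2*(5/2 - 3*sqrt(5)/2)*conj(1) + 5*(-2)*conj(-1)]
      = (1/10)[(10) + (5 + 3*sqrt(5)) + (5 - 3*sqrt(5)) + (10)] = 30/10 = 3
  <chi_rho, chi_3> = (1/10)[1*(10)*conj(2) + 2*(5/2 + 3*sqrt(5)/2)*conj(-1/2 + sqrt(5)/2) + 2*(5/2 - 3*sqrt(5)/2)*conj(-sqrt(5)/2 - 1/2) + 5*(-2)*conj(0)]
      = (1/10)[(20) + (sqrt(5) + 5) + (5 - sqrt(5)) + (0)] = 30/10 = 3
  <chi_rho, chi_4> = (1/10)[1*(10)*conj(2) + 2*(5/2 + 3*sqrt(5)/2)*conj(-sqrt(5)/2 - 1/2) + 2*(5/2 - 3*sqrt(5)/2)*conj(-1/2 + sqrt(5)/2) + 5*(-2)*conj(0)]
      = (1/10)[(20) + (-10 - 4*sqrt(5)) + (-10 + 4*sqrt(5)) + (0)] = 0/10 = 0
Dimension check: dim(rho) = sum (mult * dim) = 1*1 + 3*1 + 3*2 + 0*2 = 10 = chi_rho(e) = 10.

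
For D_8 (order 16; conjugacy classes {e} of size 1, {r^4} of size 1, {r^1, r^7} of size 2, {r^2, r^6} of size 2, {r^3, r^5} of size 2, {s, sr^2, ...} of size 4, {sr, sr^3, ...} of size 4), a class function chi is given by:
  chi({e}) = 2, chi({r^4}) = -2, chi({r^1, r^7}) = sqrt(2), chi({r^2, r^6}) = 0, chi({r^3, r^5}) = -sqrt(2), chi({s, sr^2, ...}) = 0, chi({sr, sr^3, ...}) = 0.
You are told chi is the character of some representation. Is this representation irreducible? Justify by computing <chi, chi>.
Irreducible: <chi, chi> = 1.

Explanation: <chi, chi> = (1/|G|) sum_C |C| * |chi(C)|^2 = (1/16)[1*|2|^2 + 1*|-2|^2 + 2*|sqrt(2)|^2 + 2*|0|^2 + 2*|-sqrt(2)|^2 + 4*|0|^2 + 4*|0|^2]
  = (1/16)[(4) + (4) + (4) + (0) + (4) + (0) + (0)] = 16/16 = 1.
A character is irreducible iff <chi, chi> = 1, so this representation is irreducible.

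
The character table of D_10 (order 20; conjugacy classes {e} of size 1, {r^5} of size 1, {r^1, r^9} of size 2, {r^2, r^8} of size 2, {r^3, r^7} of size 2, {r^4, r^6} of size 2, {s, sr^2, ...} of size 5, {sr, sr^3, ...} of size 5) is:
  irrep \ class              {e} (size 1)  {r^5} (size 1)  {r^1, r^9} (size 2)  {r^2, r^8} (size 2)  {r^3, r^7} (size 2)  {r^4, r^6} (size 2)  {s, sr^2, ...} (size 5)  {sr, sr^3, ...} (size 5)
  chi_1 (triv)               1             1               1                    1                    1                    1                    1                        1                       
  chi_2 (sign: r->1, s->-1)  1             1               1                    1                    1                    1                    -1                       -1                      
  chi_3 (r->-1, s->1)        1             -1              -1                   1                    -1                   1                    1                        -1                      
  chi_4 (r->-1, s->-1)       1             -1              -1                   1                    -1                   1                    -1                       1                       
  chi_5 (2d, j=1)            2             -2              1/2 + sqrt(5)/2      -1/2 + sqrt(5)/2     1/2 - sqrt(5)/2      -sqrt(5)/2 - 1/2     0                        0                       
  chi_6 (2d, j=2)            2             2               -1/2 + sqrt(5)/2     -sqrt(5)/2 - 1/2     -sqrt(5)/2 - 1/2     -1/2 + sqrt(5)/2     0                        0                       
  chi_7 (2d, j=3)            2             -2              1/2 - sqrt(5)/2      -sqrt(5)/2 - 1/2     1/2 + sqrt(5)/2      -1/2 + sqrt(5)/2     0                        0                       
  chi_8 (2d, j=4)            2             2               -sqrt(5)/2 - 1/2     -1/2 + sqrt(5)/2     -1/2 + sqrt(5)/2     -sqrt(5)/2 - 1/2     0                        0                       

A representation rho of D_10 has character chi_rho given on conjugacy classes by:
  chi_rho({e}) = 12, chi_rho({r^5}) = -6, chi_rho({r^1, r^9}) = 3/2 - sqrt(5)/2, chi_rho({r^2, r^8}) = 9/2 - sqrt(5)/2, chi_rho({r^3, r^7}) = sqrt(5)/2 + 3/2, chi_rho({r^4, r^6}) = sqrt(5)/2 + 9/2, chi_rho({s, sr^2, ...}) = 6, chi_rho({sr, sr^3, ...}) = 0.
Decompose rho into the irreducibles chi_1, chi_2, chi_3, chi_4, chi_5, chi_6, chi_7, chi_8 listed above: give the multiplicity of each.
Multiplicities: chi_1: 3, chi_2: 0, chi_3: 3, chi_4: 0, chi_5: 1, chi_6: 0, chi_7: 2, chi_8: 0.

Details: Use <chi_rho, chi> = (1/|G|) sum_C |C| * chi_rho(C) * conj(chi(C)) with |G| = 20 for each irreducible chi in the table:
  <chi_rho, chi_1> = (1/20)[1*(12)*conj(1) + 1*(-6)*conj(1) + 2*(3/2 - sqrt(5)/2)*conj(1) + 2*(9/2 - sqrt(5)/2)*conj(1) + 2*(sqrt(5)/2 + 3/2)*conj(1) + 2*(sqrt(5)/2 + 9/2)*conj(1) + 5*(6)*conj(1) + 5*(0)*conj(1)]
      = (1/20)[(12) + (-6) + (3 - sqrt(5)) + (9 - sqrt(5)) + (sqrt(5) + 3) + (sqrt(5) + 9) + (30) + (0)] = 60/20 = 3
  <chi_rho, chi_2> = (1/20)[1*(12)*conj(1) + 1*(-6)*conj(1) + 2*(3/2 - sqrt(5)/2)*conj(1) + 2*(9/2 - sqrt(5)/2)*conj(1) + 2*(sqrt(5)/2 + 3/2)*conj(1) + 2*(sqrt(5)/2 + 9/2)*conj(1) + 5*(6)*conj(-1) + 5*(0)*conj(-1)]
      = (1/20)[(12) + (-6) + (3 - sqrt(5)) + (9 - sqrt(5)) + (sqrt(5) + 3) + (sqrt(5) + 9) + (-30) + (0)] = 0/20 = 0
  <chi_rho, chi_3> = (1/20)[1*(12)*conj(1) + 1*(-6)*conj(-1) + 2*(3/2 - sqrt(5)/2)*conj(-1) + 2*(9/2 - sqrt(5)/2)*conj(1) + 2*(sqrt(5)/2 + 3/2)*conj(-1) + 2*(sqrt(5)/2 + 9/2)*conj(1) + 5*(6)*conj(1) + 5*(0)*conj(-1)]
      = (1/20)[(12) + (6) + (-3 + sqrt(5)) + (9 - sqrt(5)) + (-3 - sqrt(5)) + (sqrt(5) + 9) + (30) + (0)] = 60/20 = 3
  <chi_rho, chi_4> = (1/20)[1*(12)*conj(1) + 1*(-6)*conj(-1) + 2*(3/2 - sqrt(5)/2)*conj(-1) + 2*(9/2 - sqrt(5)/2)*conj(1) + 2*(sqrt(5)/2 + 3/2)*conj(-1) + 2*(sqrt(5)/2 + 9/2)*conj(1) + 5*(6)*conj(-1) + 5*(0)*conj(1)]
      = (1/20)[(12) + (6) + (-3 + sqrt(5)) + (9 - sqrt(5)) + (-3 - sqrt(5)) + (sqrt(5) + 9) + (-30) + (0)] = 0/20 = 0
  <chi_rho, chi_5> = (1/20)[1*(12)*conj(2) + 1*(-6)*conj(-2) + 2*(3/2 - sqrt(5)/2)*conj(1/2 + sqrt(5)/2) + 2*(9/2 - sqrt(5)/2)*conj(-1/2 + sqrt(5)/2) + 2*(sqrt(5)/2 + 3/2)*conj(1/2 - sqrt(5)/2) + 2*(sqrt(5)/2 + 9/2)*conj(-sqrt(5)/2 - 1/2) + 5*(6)*conj(0) + 5*(0)*conj(0)]
      = (1/20)[(24) + (12) + (-1 + sqrt(5)) + (-7 + 5*sqrt(5)) + (-sqrt(5) - 1) + (-5*sqrt(5) - 7) + (0) + (0)] = 20/20 = 1
  <chi_rho, chi_6> = (1/20)[1*(12)*conj(2) + 1*(-6)*conj(2) + 2*(3/2 - sqrt(5)/2)*conj(-1/2 + sqrt(5)/2) + 2*(9/2 - sqrt(5)/2)*conj(-sqrt(5)/2 - 1/2) + 2*(sqrt(5)/2 + 3/2)*conj(-sqrt(5)/2 - 1/2) + 2*(sqrt(5)/2 + 9/2)*conj(-1/2 + sqrt(5)/2) + 5*(6)*conj(0) + 5*(0)*conj(0)]
      = (1/20)[(24) + (-12) + (-4 + 2*sqrt(5)) + (-4*sqrt(5) - 2) + (-2*sqrt(5) - 4) + (-2 + 4*sqrt(5)) + (0) + (0)] = 0/20 = 0
  <chi_rho, chi_7> = (1/20)[1*(12)*conj(2) + 1*(-6)*conj(-2) + 2*(3/2 - sqrt(5)/2)*conj(1/2 - sqrt(5)/2) + 2*(9/2 - sqrt(5)/2)*conj(-sqrt(5)/2 - 1/2) + 2*(sqrt(5)/2 + 3/2)*conj(1/2 + sqrt(5)/2) + 2*(sqrt(5)/2 + 9/2)*conj(-1/2 + sqrt(5)/2) + 5*(6)*conj(0) + 5*(0)*conj(0)]
      = (1/20)[(24) + (12) + (4 - 2*sqrt(5)) + (-4*sqrt(5) - 2) + (4 + 2*sqrt(5)) + (-2 + 4*sqrt(5)) + (0) + (0)] = 40/20 = 2
  <chi_rho, chi_8> = (1/20)[1*(12)*conj(2) + 1*(-6)*conj(2) + 2*(3/2 - sqrt(5)/2)*conj(-sqrt(5)/2 - 1/2) + 2*(9/2 - sqrt(5)/2)*conj(-1/2 + sqrt(5)/2) + 2*(sqrt(5)/2 + 3/2)*conj(-1/2 + sqrt(5)/2) + 2*(sqrt(5)/2 + 9/2)*conj(-sqrt(5)/2 - 1/2) + 5*(6)*conj(0) + 5*(0)*conj(0)]
      = (1/20)[(24) + (-12) + (1 - sqrt(5)) + (-7 + 5*sqrt(5)) + (1 + sqrt(5)) + (-5*sqrt(5) - 7) + (0) + (0)] = 0/20 = 0
Dimension check: dim(rho) = sum (mult * dim) = 3*1 + 0*1 + 3*1 + 0*1 + 1*2 + 0*2 + 2*2 + 0*2 = 12 = chi_rho(e) = 12.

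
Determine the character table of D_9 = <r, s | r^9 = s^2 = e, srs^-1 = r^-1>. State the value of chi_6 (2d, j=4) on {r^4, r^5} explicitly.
Conjugacy classes: {e} of size 1, {r^1, r^8} of size 2, {r^2, r^7} of size 2, {r^3, r^6} of size 2, {r^4, r^5} of size 2, {s, sr, ..., sr^8} of size 9.
Character table:
  irrep \ class              {e} (size 1)  {r^1, r^8} (size 2)  {r^2, r^7} (size 2)  {r^3, r^6} (size 2)  {r^4, r^5} (size 2)  {s, sr, ..., sr^8} (size 9)
  chi_1 (triv)               1             1                    1                    1                    1                    1                          
  chi_2 (sign: r->1, s->-1)  1             1                    1                    1                    1                    -1                         
  chi_3 (2d, j=1)            2             2*cos(2*pi/9)        2*cos(4*pi/9)        -1                   -2*cos(pi/9)         0                          
  chi_4 (2d, j=2)            2             2*cos(4*pi/9)        -2*cos(pi/9)         -1                   2*cos(2*pi/9)        0                          
  chi_5 (2d, j=3)            2             -1                   -1                   2                    -1                   0                          
  chi_6 (2d, j=4)            2             -2*cos(pi/9)         2*cos(2*pi/9)        -1                   2*cos(4*pi/9)        0                          

Spot check: chi_6 (2d, j=4) on {r^4, r^5} = 2*cos(4*pi/9).

Reasoning: D_9 has order 2*9 = 18 with 6 conjugacy classes, hence 6 irreducibles. Sum of squared dims 1 + 1 + 4 + 4 + 4 + 4 = 18 = |G|. Linear characters come from the abelianisation; the 2-dimensional irreps have character r^k -> 2*cos(2*pi*j*k/9), reflections -> 0.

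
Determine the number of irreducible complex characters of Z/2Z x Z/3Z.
6

Derivation: The number of irreducible complex representations of a finite group equals its number of conjugacy classes. Z/2Z x Z/3Z is abelian of order 6, so every element is its own conjugacy class: 6 classes, so Z/2Z x Z/3Z (order 6) has exactly 6 irreducible complex representations.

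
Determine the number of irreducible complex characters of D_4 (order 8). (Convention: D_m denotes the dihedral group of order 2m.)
5

Solution. The number of irreducible complex representations of a finite group equals its number of conjugacy classes. D_4 has 5 conjugacy classes (n/2 + 3 for n even), so D_4 (order 8) has exactly 5 irreducible complex representations.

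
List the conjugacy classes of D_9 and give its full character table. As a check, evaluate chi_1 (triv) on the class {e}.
Conjugacy classes: {e} of size 1, {r^1, r^8} of size 2, {r^2, r^7} of size 2, {r^3, r^6} of size 2, {r^4, r^5} of size 2, {s, sr, ..., sr^8} of size 9.
Character table:
  irrep \ class              {e} (size 1)  {r^1, r^8} (size 2)  {r^2, r^7} (size 2)  {r^3, r^6} (size 2)  {r^4, r^5} (size 2)  {s, sr, ..., sr^8} (size 9)
  chi_1 (triv)               1             1                    1                    1                    1                    1                          
  chi_2 (sign: r->1, s->-1)  1             1                    1                    1                    1                    -1                         
  chi_3 (2d, j=1)            2             2*cos(2*pi/9)        2*cos(4*pi/9)        -1                   -2*cos(pi/9)         0                          
  chi_4 (2d, j=2)            2             2*cos(4*pi/9)        -2*cos(pi/9)         -1                   2*cos(2*pi/9)        0                          
  chi_5 (2d, j=3)            2             -1                   -1                   2                    -1                   0                          
  chi_6 (2d, j=4)            2             -2*cos(pi/9)         2*cos(2*pi/9)        -1                   2*cos(4*pi/9)        0                          

Spot check: chi_1 (triv) on {e} = 1.

Reasoning: D_9 has order 2*9 = 18 with 6 conjugacy classes, hence 6 irreducibles. Sum of squared dims 1 + 1 + 4 + 4 + 4 + 4 = 18 = |G|. Linear characters come from the abelianisation; the 2-dimensional irreps have character r^k -> 2*cos(2*pi*j*k/9), reflections -> 0.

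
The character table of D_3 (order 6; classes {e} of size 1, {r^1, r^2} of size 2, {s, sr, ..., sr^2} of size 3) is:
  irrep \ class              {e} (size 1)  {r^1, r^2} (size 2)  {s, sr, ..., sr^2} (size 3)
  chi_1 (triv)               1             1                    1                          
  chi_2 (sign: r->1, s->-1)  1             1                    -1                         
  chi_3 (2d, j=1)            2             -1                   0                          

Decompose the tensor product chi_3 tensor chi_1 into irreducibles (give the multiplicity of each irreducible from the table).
chi_3 tensor chi_1 = chi_3 (all other irreducibles have multiplicity 0).

Why: The character of a tensor product is the pointwise product (chi_3 * chi_1)(C) = chi_3(C) * chi_1(C):
  {e}: (2)*(1), {r^1, r^2}: (-1)*(1), {s, sr, ..., sr^2}: (0)*(1)
so (chi_3 * chi_1) takes values
  {e} -> 2, {r^1, r^2} -> -1, {s, sr, ..., sr^2} -> 0.
Now take the inner product of this character with each irreducible chi from the table, <chi_3*chi_1, chi> = (1/6) sum_C |C| (chi_3*chi_1)(C) conj(chi(C)):
  <chi_3*chi_1, chi_1> = (1/6)[1*(2)*conj(1) + 2*(-1)*conj(1) + 3*(0)*conj(1)]
      = (1/6)[(2) + (-2) + (0)] = 0/6 = 0
  <chi_3*chi_1, chi_2> = (1/6)[1*(2)*conj(1) + 2*(-1)*conj(1) + 3*(0)*conj(-1)]
      = (1/6)[(2) + (-2) + (0)] = 0/6 = 0
  <chi_3*chi_1, chi_3> = (1/6)[1*(2)*conj(2) + 2*(-1)*conj(-1) + 3*(0)*conj(0)]
      = (1/6)[(4) + (2) + (0)] = 6/6 = 1
Hence the multiplicities are chi_3: 1. Dimension check: dim(chi_3)*dim(chi_1) = 2*1 = 2 and sum (mult * dim) = 1*2 = 2.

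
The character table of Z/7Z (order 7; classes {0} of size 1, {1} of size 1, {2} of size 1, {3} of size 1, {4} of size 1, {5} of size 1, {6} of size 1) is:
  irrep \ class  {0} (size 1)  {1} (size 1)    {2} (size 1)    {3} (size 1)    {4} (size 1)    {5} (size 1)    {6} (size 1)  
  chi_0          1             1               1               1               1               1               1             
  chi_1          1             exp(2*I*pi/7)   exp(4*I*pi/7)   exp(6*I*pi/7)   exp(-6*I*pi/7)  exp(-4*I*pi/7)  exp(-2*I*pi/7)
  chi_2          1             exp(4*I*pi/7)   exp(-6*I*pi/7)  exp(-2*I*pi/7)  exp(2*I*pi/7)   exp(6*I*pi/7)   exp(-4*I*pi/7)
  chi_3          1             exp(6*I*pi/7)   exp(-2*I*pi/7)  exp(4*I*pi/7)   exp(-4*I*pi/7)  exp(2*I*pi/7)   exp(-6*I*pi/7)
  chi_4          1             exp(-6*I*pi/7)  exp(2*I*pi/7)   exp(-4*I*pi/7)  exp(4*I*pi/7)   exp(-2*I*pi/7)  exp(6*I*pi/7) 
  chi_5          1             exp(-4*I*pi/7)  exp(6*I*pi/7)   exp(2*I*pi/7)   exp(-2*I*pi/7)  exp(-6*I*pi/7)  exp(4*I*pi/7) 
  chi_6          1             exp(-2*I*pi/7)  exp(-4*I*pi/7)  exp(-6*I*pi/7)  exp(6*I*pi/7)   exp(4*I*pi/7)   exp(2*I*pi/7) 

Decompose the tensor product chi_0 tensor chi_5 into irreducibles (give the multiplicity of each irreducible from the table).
chi_0 tensor chi_5 = chi_5 (all other irreducibles have multiplicity 0).

Proof sketch: The character of a tensor product is the pointwise product (chi_0 * chi_5)(C) = chi_0(C) * chi_5(C):
  {0}: (1)*(1), {1}: (1)*(exp(-4*I*pi/7)), {2}: (1)*(exp(6*I*pi/7)), {3}: (1)*(exp(2*I*pi/7)), {4}: (1)*(exp(-2*I*pi/7)), {5}: (1)*(exp(-6*I*pi/7)), {6}: (1)*(exp(4*I*pi/7))
so (chi_0 * chi_5) takes values
  {0} -> 1, {1} -> exp(-4*I*pi/7), {2} -> exp(6*I*pi/7), {3} -> exp(2*I*pi/7), {4} -> exp(-2*I*pi/7), {5} -> exp(-6*I*pi/7), {6} -> exp(4*I*pi/7).
Now take the inner product of this character with each irreducible chi from the table, <chi_0*chi_5, chi> = (1/7) sum_C |C| (chi_0*chi_5)(C) conj(chi(C)):
  <chi_0*chi_5, chi_0> = (1/7)[1*(1)*conj(1) + 1*(exp(-4*I*pi/7))*conj(1) + 1*(exp(6*I*pi/7))*conj(1) + 1*(exp(2*I*pi/7))*conj(1) + 1*(exp(-2*I*pi/7))*conj(1) + 1*(exp(-6*I*pi/7))*conj(1) + 1*(exp(4*I*pi/7))*conj(1)]
      = (1/7)[(1) + (exp(-4*I*pi/7)) + (exp(6*I*pi/7)) + (exp(2*I*pi/7)) + (exp(-2*I*pi/7)) + (exp(-6*I*pi/7)) + (exp(4*I*pi/7))] = 0/7 = 0
  <chi_0*chi_5, chi_1> = (1/7)[1*(1)*conj(1) + 1*(exp(-4*I*pi/7))*conj(exp(2*I*pi/7)) + 1*(exp(6*I*pi/7))*conj(exp(4*I*pi/7)) + 1*(exp(2*I*pi/7))*conj(exp(6*I*pi/7)) + 1*(exp(-2*I*pi/7))*conj(exp(-6*I*pi/7)) + 1*(exp(-6*I*pi/7))*conj(exp(-4*I*pi/7)) + 1*(exp(4*I*pi/7))*conj(exp(-2*I*pi/7))]
      = (1/7)[(1) + (exp(-6*I*pi/7)) + (exp(2*I*pi/7)) + (exp(-4*I*pi/7)) + (exp(4*I*pi/7)) + (exp(-2*I*pi/7)) + (exp(6*I*pi/7))] = 0/7 = 0
  <chi_0*chi_5, chi_2> = (1/7)[1*(1)*conj(1) + 1*(exp(-4*I*pi/7))*conj(exp(4*I*pi/7)) + 1*(exp(6*I*pi/7))*conj(exp(-6*I*pi/7)) + 1*(exp(2*I*pi/7))*conj(exp(-2*I*pi/7)) + 1*(exp(-2*I*pi/7))*conj(exp(2*I*pi/7)) + 1*(exp(-6*I*pi/7))*conj(exp(6*I*pi/7)) + 1*(exp(4*I*pi/7))*conj(exp(-4*I*pi/7))]
      = (1/7)[(1) + (exp(6*I*pi/7)) + (exp(-2*I*pi/7)) + (exp(4*I*pi/7)) + (exp(-4*I*pi/7)) + (exp(2*I*pi/7)) + (exp(-6*I*pi/7))] = 0/7 = 0
  <chi_0*chi_5, chi_3> = (1/7)[1*(1)*conj(1) + 1*(exp(-4*I*pi/7))*conj(exp(6*I*pi/7)) + 1*(exp(6*I*pi/7))*conj(exp(-2*I*pi/7)) + 1*(exp(2*I*pi/7))*conj(exp(4*I*pi/7)) + 1*(exp(-2*I*pi/7))*conj(exp(-4*I*pi/7)) + 1*(exp(-6*I*pi/7))*conj(exp(2*I*pi/7)) + 1*(exp(4*I*pi/7))*conj(exp(-6*I*pi/7))]
      = (1/7)[(1) + (exp(4*I*pi/7)) + (exp(-6*I*pi/7)) + (exp(-2*I*pi/7)) + (exp(2*I*pi/7)) + (exp(6*I*pi/7)) + (exp(-4*I*pi/7))] = 0/7 = 0
  <chi_0*chi_5, chi_4> = (1/7)[1*(1)*conj(1) + 1*(exp(-4*I*pi/7))*conj(exp(-6*I*pi/7)) + 1*(exp(6*I*pi/7))*conj(exp(2*I*pi/7)) + 1*(exp(2*I*pi/7))*conj(exp(-4*I*pi/7)) + 1*(exp(-2*I*pi/7))*conj(exp(4*I*pi/7)) + 1*(exp(-6*I*pi/7))*conj(exp(-2*I*pi/7)) + 1*(exp(4*I*pi/7))*conj(exp(6*I*pi/7))]
      = (1/7)[(1) + (exp(2*I*pi/7)) + (exp(4*I*pi/7)) + (exp(6*I*pi/7)) + (exp(-6*I*pi/7)) + (exp(-4*I*pi/7)) + (exp(-2*I*pi/7))] = 0/7 = 0
  <chi_0*chi_5, chi_5> = (1/7)[1*(1)*conj(1) + 1*(exp(-4*I*pi/7))*conj(exp(-4*I*pi/7)) + 1*(exp(6*I*pi/7))*conj(exp(6*I*pi/7)) + 1*(exp(2*I*pi/7))*conj(exp(2*I*pi/7)) + 1*(exp(-2*I*pi/7))*conj(exp(-2*I*pi/7)) + 1*(exp(-6*I*pi/7))*conj(exp(-6*I*pi/7)) + 1*(exp(4*I*pi/7))*conj(exp(4*I*pi/7))]
      = (1/7)[(1) + (1) + (1) + (1) + (1) + (1) + (1)] = 7/7 = 1
  <chi_0*chi_5, chi_6> = (1/7)[1*(1)*conj(1) + 1*(exp(-4*I*pi/7))*conj(exp(-2*I*pi/7)) + 1*(exp(6*I*pi/7))*conj(exp(-4*I*pi/7)) + 1*(exp(2*I*pi/7))*conj(exp(-6*I*pi/7)) + 1*(exp(-2*I*pi/7))*conj(exp(6*I*pi/7)) + 1*(exp(-6*I*pi/7))*conj(exp(4*I*pi/7)) + 1*(exp(4*I*pi/7))*conj(exp(2*I*pi/7))]
      = (1/7)[(1) + (exp(-2*I*pi/7)) + (exp(-4*I*pi/7)) + (exp(-6*I*pi/7)) + (exp(6*I*pi/7)) + (exp(4*I*pi/7)) + (exp(2*I*pi/7))] = 0/7 = 0
(Exp terms are combined using exp(i*s)*conj(exp(i*t)) = exp(i*(s-t)), and sums of them are collapsed using the identity that for every m > 1 the m distinct m-th roots of unity sum to 0, e.g. 1 + exp(2*I*pi/3) + exp(-2*I*pi/3) = 0.)
Hence the multiplicities are chi_5: 1. Dimension check: dim(chi_0)*dim(chi_5) = 1*1 = 1 and sum (mult * dim) = 1*1 = 1.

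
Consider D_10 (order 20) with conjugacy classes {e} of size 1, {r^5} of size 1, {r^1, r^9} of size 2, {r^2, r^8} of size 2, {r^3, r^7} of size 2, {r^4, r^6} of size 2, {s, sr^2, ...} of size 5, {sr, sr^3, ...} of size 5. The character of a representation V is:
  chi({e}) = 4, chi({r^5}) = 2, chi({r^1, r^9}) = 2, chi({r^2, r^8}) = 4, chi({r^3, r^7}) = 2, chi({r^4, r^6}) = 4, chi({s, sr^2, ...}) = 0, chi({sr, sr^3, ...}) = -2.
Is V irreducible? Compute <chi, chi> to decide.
Not irreducible (reducible): <chi, chi> = 6 > 1.

Derivation: <chi, chi> = (1/|G|) sum_C |C| * |chi(C)|^2 = (1/20)[1*|4|^2 + 1*|2|^2 + 2*|2|^2 + 2*|4|^2 + 2*|2|^2 + 2*|4|^2 + 5*|0|^2 + 5*|-2|^2]
  = (1/20)[(16) + (4) + (8) + (32) + (8) + (32) + (0) + (20)] = 120/20 = 6.
A character is irreducible iff <chi, chi> = 1, so this representation is reducible.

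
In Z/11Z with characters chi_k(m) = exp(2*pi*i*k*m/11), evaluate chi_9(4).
chi_9(4) = zeta_11^36 = exp(6*I*pi/11)

Justification: chi_9(4) = zeta_11^(9*4) = zeta_11^36. Since zeta_11^11 = 1, this equals zeta_11^3 = exp(2*pi*i*3/11) = exp(6*I*pi/11).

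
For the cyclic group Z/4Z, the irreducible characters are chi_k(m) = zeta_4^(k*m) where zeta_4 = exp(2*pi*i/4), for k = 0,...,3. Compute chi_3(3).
chi_3(3) = zeta_4^9 = I

Justification: chi_3(3) = zeta_4^(3*3) = zeta_4^9. Since zeta_4^4 = 1, this equals zeta_4^1 = exp(2*pi*i*1/4) = I.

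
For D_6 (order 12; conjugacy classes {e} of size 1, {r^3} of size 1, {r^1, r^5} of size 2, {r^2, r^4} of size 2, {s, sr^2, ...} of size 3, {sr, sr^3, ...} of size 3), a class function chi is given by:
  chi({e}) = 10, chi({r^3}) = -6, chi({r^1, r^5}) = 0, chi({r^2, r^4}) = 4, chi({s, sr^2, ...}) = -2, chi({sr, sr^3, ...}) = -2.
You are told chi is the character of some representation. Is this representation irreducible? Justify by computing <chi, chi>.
Not irreducible (reducible): <chi, chi> = 16 > 1.

Why: <chi, chi> = (1/|G|) sum_C |C| * |chi(C)|^2 = (1/12)[1*|10|^2 + 1*|-6|^2 + 2*|0|^2 + 2*|4|^2 + 3*|-2|^2 + 3*|-2|^2]
  = (1/12)[(100) + (36) + (0) + (32) + (12) + (12)] = 192/12 = 16.
A character is irreducible iff <chi, chi> = 1, so this representation is reducible.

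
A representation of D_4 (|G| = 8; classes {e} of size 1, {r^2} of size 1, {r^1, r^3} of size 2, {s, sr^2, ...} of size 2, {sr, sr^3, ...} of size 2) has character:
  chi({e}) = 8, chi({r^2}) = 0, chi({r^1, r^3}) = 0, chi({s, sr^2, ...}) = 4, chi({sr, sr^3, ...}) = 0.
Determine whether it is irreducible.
Not irreducible (reducible): <chi, chi> = 12 > 1.

Derivation: <chi, chi> = (1/|G|) sum_C |C| * |chi(C)|^2 = (1/8)[1*|8|^2 + 1*|0|^2 + 2*|0|^2 + 2*|4|^2 + 2*|0|^2]
  = (1/8)[(64) + (0) + (0) + (32) + (0)] = 96/8 = 12.
A character is irreducible iff <chi, chi> = 1, so this representation is reducible.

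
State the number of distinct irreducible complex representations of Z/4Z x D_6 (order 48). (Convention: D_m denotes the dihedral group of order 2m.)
24

Proof sketch: The number of irreducible complex representations of a finite group equals its number of conjugacy classes. For a direct product, #classes(G x H) = #classes(G) * #classes(H). Z/4Z has 4 classes (abelian), D_6 has 6 classes, so 4 * 6 = 24, so Z/4Z x D_6 (order 48) has exactly 24 irreducible complex representations.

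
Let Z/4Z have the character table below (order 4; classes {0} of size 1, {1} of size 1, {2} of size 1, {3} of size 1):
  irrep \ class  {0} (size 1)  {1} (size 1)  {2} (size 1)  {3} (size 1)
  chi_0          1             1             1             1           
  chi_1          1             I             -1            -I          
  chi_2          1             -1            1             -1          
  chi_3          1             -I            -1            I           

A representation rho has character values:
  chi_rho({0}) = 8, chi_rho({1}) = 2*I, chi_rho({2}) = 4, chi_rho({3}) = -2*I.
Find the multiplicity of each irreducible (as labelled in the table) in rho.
Multiplicities: chi_0: 3, chi_1: 2, chi_2: 3, chi_3: 0.

Use <chi_rho, chi> = (1/|G|) sum_C |C| * chi_rho(C) * conj(chi(C)) with |G| = 4 for each irreducible chi in the table:
  <chi_rho, chi_0> = (1/4)[1*(8)*conj(1) + 1*(2*I)*conj(1) + 1*(4)*conj(1) + 1*(-2*I)*conj(1)]
      = (1/4)[(8) + (2*I) + (4) + (-2*I)] = 12/4 = 3
  <chi_rho, chi_1> = (1/4)[1*(8)*conj(1) + 1*(2*I)*conj(I) + 1*(4)*conj(-1) + 1*(-2*I)*conj(-I)]
      = (1/4)[(8) + (2) + (-4) + (2)] = 8/4 = 2
  <chi_rho, chi_2> = (1/4)[1*(8)*conj(1) + 1*(2*I)*conj(-1) + 1*(4)*conj(1) + 1*(-2*I)*conj(-1)]
      = (1/4)[(8) + (-2*I) + (4) + (2*I)] = 12/4 = 3
  <chi_rho, chi_3> = (1/4)[1*(8)*conj(1) + 1*(2*I)*conj(-I) + 1*(4)*conj(-1) + 1*(-2*I)*conj(I)]
      = (1/4)[(8) + (-2) + (-4) + (-2)] = 0/4 = 0
(Exp terms are combined using exp(i*s)*conj(exp(i*t)) = exp(i*(s-t)), and sums of them are collapsed using the identity that for every m > 1 the m distinct m-th roots of unity sum to 0, e.g. 1 + exp(2*I*pi/3) + exp(-2*I*pi/3) = 0.)
Dimension check: dim(rho) = sum (mult * dim) = 3*1 + 2*1 + 3*1 + 0*1 = 8 = chi_rho(e) = 8.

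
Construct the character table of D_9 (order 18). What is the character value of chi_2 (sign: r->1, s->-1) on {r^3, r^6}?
Conjugacy classes: {e} of size 1, {r^1, r^8} of size 2, {r^2, r^7} of size 2, {r^3, r^6} of size 2, {r^4, r^5} of size 2, {s, sr, ..., sr^8} of size 9.
Character table:
  irrep \ class              {e} (size 1)  {r^1, r^8} (size 2)  {r^2, r^7} (size 2)  {r^3, r^6} (size 2)  {r^4, r^5} (size 2)  {s, sr, ..., sr^8} (size 9)
  chi_1 (triv)               1             1                    1                    1                    1                    1                          
  chi_2 (sign: r->1, s->-1)  1             1                    1                    1                    1                    -1                         
  chi_3 (2d, j=1)            2             2*cos(2*pi/9)        2*cos(4*pi/9)        -1                   -2*cos(pi/9)         0                          
  chi_4 (2d, j=2)            2             2*cos(4*pi/9)        -2*cos(pi/9)         -1                   2*cos(2*pi/9)        0                          
  chi_5 (2d, j=3)            2             -1                   -1                   2                    -1                   0                          
  chi_6 (2d, j=4)            2             -2*cos(pi/9)         2*cos(2*pi/9)        -1                   2*cos(4*pi/9)        0                          

Spot check: chi_2 (sign: r->1, s->-1) on {r^3, r^6} = 1.

Reasoning: D_9 has order 2*9 = 18 with 6 conjugacy classes, hence 6 irreducibles. Sum of squared dims 1 + 1 + 4 + 4 + 4 + 4 = 18 = |G|. Linear characters come from the abelianisation; the 2-dimensional irreps have character r^k -> 2*cos(2*pi*j*k/9), reflections -> 0.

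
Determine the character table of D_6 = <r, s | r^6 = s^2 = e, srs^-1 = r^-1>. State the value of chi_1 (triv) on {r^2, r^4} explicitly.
Conjugacy classes: {e} of size 1, {r^3} of size 1, {r^1, r^5} of size 2, {r^2, r^4} of size 2, {s, sr^2, ...} of size 3, {sr, sr^3, ...} of size 3.
Character table:
  irrep \ class              {e} (size 1)  {r^3} (size 1)  {r^1, r^5} (size 2)  {r^2, r^4} (size 2)  {s, sr^2, ...} (size 3)  {sr, sr^3, ...} (size 3)
  chi_1 (triv)               1             1               1                    1                    1                        1                       
  chi_2 (sign: r->1, s->-1)  1             1               1                    1                    -1                       -1                      
  chi_3 (r->-1, s->1)        1             -1              -1                   1                    1                        -1                      
  chi_4 (r->-1, s->-1)       1             -1              -1                   1                    -1                       1                       
  chi_5 (2d, j=1)            2             -2              1                    -1                   0                        0                       
  chi_6 (2d, j=2)            2             2               -1                   -1                   0                        0                       

Spot check: chi_1 (triv) on {r^2, r^4} = 1.

Justification: D_6 has order 2*6 = 12 with 6 conjugacy classes, hence 6 irreducibles. Sum of squared dims 1 + 1 + 1 + 1 + 4 + 4 = 12 = |G|. Linear characters come from the abelianisation; the 2-dimensional irreps have character r^k -> 2*cos(2*pi*j*k/6), reflections -> 0.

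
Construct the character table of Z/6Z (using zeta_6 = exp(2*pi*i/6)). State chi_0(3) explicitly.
Character table of Z/6Z (irreps indexed chi_0,...,chi_5 with chi_k(m) = zeta_6^(k*m), zeta_6 = exp(2*pi*i/6)):
  irrep \ class  {0} (size 1)  {1} (size 1)    {2} (size 1)    {3} (size 1)  {4} (size 1)    {5} (size 1)  
  chi_0          1             1               1               1             1               1             
  chi_1          1             exp(I*pi/3)     exp(2*I*pi/3)   -1            exp(-2*I*pi/3)  exp(-I*pi/3)  
  chi_2          1             exp(2*I*pi/3)   exp(-2*I*pi/3)  1             exp(2*I*pi/3)   exp(-2*I*pi/3)
  chi_3          1             -1              1               -1            1               -1            
  chi_4          1             exp(-2*I*pi/3)  exp(2*I*pi/3)   1             exp(-2*I*pi/3)  exp(2*I*pi/3) 
  chi_5          1             exp(-I*pi/3)    exp(-2*I*pi/3)  -1            exp(2*I*pi/3)   exp(I*pi/3)   

Spot check: chi_0(3) = zeta_6^(0*3) = zeta_6^0 = 1.

Argument: Z/6Z is abelian, so all 6 irreducible complex representations are 1-dimensional. They are given by chi_k(m) = zeta_6^(k*m) for k = 0,...,5. Row orthogonality: sum_m chi_k(m) conj(chi_l(m)) = 6 * [k = l].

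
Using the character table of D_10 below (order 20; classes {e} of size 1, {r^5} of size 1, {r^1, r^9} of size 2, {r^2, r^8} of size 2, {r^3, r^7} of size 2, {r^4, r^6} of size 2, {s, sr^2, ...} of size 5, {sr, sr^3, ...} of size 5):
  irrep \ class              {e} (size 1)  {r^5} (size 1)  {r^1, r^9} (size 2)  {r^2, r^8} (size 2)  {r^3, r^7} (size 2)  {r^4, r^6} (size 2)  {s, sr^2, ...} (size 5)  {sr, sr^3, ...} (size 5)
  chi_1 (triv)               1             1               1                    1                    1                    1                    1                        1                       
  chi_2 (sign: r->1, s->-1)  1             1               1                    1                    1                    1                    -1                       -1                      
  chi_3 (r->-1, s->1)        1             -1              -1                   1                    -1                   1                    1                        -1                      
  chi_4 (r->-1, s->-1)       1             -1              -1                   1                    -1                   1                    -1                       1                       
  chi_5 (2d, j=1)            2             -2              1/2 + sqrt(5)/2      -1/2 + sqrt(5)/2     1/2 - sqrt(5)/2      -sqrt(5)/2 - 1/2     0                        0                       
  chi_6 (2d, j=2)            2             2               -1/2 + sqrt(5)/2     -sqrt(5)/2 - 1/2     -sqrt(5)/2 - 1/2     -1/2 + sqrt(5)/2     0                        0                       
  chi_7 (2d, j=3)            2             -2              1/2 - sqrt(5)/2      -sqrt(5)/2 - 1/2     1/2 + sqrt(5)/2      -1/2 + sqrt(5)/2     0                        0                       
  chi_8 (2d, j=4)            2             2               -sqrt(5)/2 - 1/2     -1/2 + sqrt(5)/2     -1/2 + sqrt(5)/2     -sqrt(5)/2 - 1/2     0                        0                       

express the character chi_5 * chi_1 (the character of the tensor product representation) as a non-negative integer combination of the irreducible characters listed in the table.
chi_5 tensor chi_1 = chi_5 (all other irreducibles have multiplicity 0).

Working: The character of a tensor product is the pointwise product (chi_5 * chi_1)(C) = chi_5(C) * chi_1(C):
  {e}: (2)*(1), {r^5}: (-2)*(1), {r^1, r^9}: (1/2 + sqrt(5)/2)*(1), {r^2, r^8}: (-1/2 + sqrt(5)/2)*(1), {r^3, r^7}: (1/2 - sqrt(5)/2)*(1), {r^4, r^6}: (-sqrt(5)/2 - 1/2)*(1), {s, sr^2, ...}: (0)*(1), {sr, sr^3, ...}: (0)*(1)
so (chi_5 * chi_1) takes values
  {e} -> 2, {r^5} -> -2, {r^1, r^9} -> 1/2 + sqrt(5)/2, {r^2, r^8} -> -1/2 + sqrt(5)/2, {r^3, r^7} -> 1/2 - sqrt(5)/2, {r^4, r^6} -> -sqrt(5)/2 - 1/2, {s, sr^2, ...} -> 0, {sr, sr^3, ...} -> 0.
Now take the inner product of this character with each irreducible chi from the table, <chi_5*chi_1, chi> = (1/20) sum_C |C| (chi_5*chi_1)(C) conj(chi(C)):
  <chi_5*chi_1, chi_1> = (1/20)[1*(2)*conj(1) + 1*(-2)*conj(1) + 2*(1/2 + sqrt(5)/2)*conj(1) + 2*(-1/2 + sqrt(5)/2)*conj(1) + 2*(1/2 - sqrt(5)/2)*conj(1) + 2*(-sqrt(5)/2 - 1/2)*conj(1) + 5*(0)*conj(1) + 5*(0)*conj(1)]
      = (1/20)[(2) + (-2) + (1 + sqrt(5)) + (-1 + sqrt(5)) + (1 - sqrt(5)) + (-sqrt(5) - 1) + (0) + (0)] = 0/20 = 0
  <chi_5*chi_1, chi_2> = (1/20)[1*(2)*conj(1) + 1*(-2)*conj(1) + 2*(1/2 + sqrt(5)/2)*conj(1) + 2*(-1/2 + sqrt(5)/2)*conj(1) + 2*(1/2 - sqrt(5)/2)*conj(1) + 2*(-sqrt(5)/2 - 1/2)*conj(1) + 5*(0)*conj(-1) + 5*(0)*conj(-1)]
      = (1/20)[(2) + (-2) + (1 + sqrt(5)) + (-1 + sqrt(5)) + (1 - sqrt(5)) + (-sqrt(5) - 1) + (0) + (0)] = 0/20 = 0
  <chi_5*chi_1, chi_3> = (1/20)[1*(2)*conj(1) + 1*(-2)*conj(-1) + 2*(1/2 + sqrt(5)/2)*conj(-1) + 2*(-1/2 + sqrt(5)/2)*conj(1) + 2*(1/2 - sqrt(5)/2)*conj(-1) + 2*(-sqrt(5)/2 - 1/2)*conj(1) + 5*(0)*conj(1) + 5*(0)*conj(-1)]
      = (1/20)[(2) + (2) + (-sqrt(5) - 1) + (-1 + sqrt(5)) + (-1 + sqrt(5)) + (-sqrt(5) - 1) + (0) + (0)] = 0/20 = 0
  <chi_5*chi_1, chi_4> = (1/20)[1*(2)*conj(1) + 1*(-2)*conj(-1) + 2*(1/2 + sqrt(5)/2)*conj(-1) + 2*(-1/2 + sqrt(5)/2)*conj(1) + 2*(1/2 - sqrt(5)/2)*conj(-1) + 2*(-sqrt(5)/2 - 1/2)*conj(1) + 5*(0)*conj(-1) + 5*(0)*conj(1)]
      = (1/20)[(2) + (2) + (-sqrt(5) - 1) + (-1 + sqrt(5)) + (-1 + sqrt(5)) + (-sqrt(5) - 1) + (0) + (0)] = 0/20 = 0
  <chi_5*chi_1, chi_5> = (1/20)[1*(2)*conj(2) + 1*(-2)*conj(-2) + 2*(1/2 + sqrt(5)/2)*conj(1/2 + sqrt(5)/2) + 2*(-1/2 + sqrt(5)/2)*conj(-1/2 + sqrt(5)/2) + 2*(1/2 - sqrt(5)/2)*conj(1/2 - sqrt(5)/2) + 2*(-sqrt(5)/2 - 1/2)*conj(-sqrt(5)/2 - 1/2) + 5*(0)*conj(0) + 5*(0)*conj(0)]
      = (1/20)[(4) + (4) + (sqrt(5) + 3) + (3 - sqrt(5)) + (3 - sqrt(5)) + (sqrt(5) + 3) + (0) + (0)] = 20/20 = 1
  <chi_5*chi_1, chi_6> = (1/20)[1*(2)*conj(2) + 1*(-2)*conj(2) + 2*(1/2 + sqrt(5)/2)*conj(-1/2 + sqrt(5)/2) + 2*(-1/2 + sqrt(5)/2)*conj(-sqrt(5)/2 - 1/2) + 2*(1/2 - sqrt(5)/2)*conj(-sqrt(5)/2 - 1/2) + 2*(-sqrt(5)/2 - 1/2)*conj(-1/2 + sqrt(5)/2) + 5*(0)*conj(0) + 5*(0)*conj(0)]
      = (1/20)[(4) + (-4) + (2) + (-2) + (2) + (-2) + (0) + (0)] = 0/20 = 0
  <chi_5*chi_1, chi_7> = (1/20)[1*(2)*conj(2) + 1*(-2)*conj(-2) + 2*(1/2 + sqrt(5)/2)*conj(1/2 - sqrt(5)/2) + 2*(-1/2 + sqrt(5)/2)*conj(-sqrt(5)/2 - 1/2) + 2*(1/2 - sqrt(5)/2)*conj(1/2 + sqrt(5)/2) + 2*(-sqrt(5)/2 - 1/2)*conj(-1/2 + sqrt(5)/2) + 5*(0)*conj(0) + 5*(0)*conj(0)]
      = (1/20)[(4) + (4) + (-2) + (-2) + (-2) + (-2) + (0) + (0)] = 0/20 = 0
  <chi_5*chi_1, chi_8> = (1/20)[1*(2)*conj(2) + 1*(-2)*conj(2) + 2*(1/2 + sqrt(5)/2)*conj(-sqrt(5)/2 - 1/2) + 2*(-1/2 + sqrt(5)/2)*conj(-1/2 + sqrt(5)/2) + 2*(1/2 - sqrt(5)/2)*conj(-1/2 + sqrt(5)/2) + 2*(-sqrt(5)/2 - 1/2)*conj(-sqrt(5)/2 - 1/2) + 5*(0)*conj(0) + 5*(0)*conj(0)]
      = (1/20)[(4) + (-4) + (-3 - sqrt(5)) + (3 - sqrt(5)) + (-3 + sqrt(5)) + (sqrt(5) + 3) + (0) + (0)] = 0/20 = 0
Hence the multiplicities are chi_5: 1. Dimension check: dim(chi_5)*dim(chi_1) = 2*1 = 2 and sum (mult * dim) = 1*2 = 2.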